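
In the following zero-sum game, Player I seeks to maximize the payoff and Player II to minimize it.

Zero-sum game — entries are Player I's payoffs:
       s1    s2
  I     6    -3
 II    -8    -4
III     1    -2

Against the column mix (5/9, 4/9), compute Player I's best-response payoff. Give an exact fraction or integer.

2

I: (6)·(5/9) + (-3)·(4/9) = 2.
II: (-8)·(5/9) + (-4)·(4/9) = -56/9.
III: (1)·(5/9) + (-2)·(4/9) = -1/3.
The best pure response is I with expected payoff 2.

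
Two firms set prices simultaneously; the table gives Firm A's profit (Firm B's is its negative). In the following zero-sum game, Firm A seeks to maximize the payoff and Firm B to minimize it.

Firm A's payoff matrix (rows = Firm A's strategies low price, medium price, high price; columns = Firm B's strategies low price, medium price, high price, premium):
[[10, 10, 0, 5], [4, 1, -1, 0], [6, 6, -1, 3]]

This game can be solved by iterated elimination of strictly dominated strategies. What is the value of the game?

Row high price is strictly dominated by row low price (10>6, 10>6, 0>-1, 5>3); eliminate high price.
Row medium price is strictly dominated by row low price (10>4, 10>1, 0>-1, 5>0); eliminate medium price.
Column premium is strictly dominated by high price for Firm B (0<5); eliminate premium.
Column medium price is strictly dominated by high price for Firm B (0<10); eliminate medium price.
Column low price is strictly dominated by high price for Firm B (0<10); eliminate low price.
Only (low price, high price) remains, with payoff 0.

0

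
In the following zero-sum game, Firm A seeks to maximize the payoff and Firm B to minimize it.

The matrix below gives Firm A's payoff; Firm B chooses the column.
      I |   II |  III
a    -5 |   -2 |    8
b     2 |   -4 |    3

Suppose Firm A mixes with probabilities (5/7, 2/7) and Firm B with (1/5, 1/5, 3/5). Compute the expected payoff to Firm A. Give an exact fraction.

Against (1/5, 1/5, 3/5), each row's expected payoff is a: 17/5; b: 7/5.
Taking the (5/7, 2/7)-weighted average: (5/7)·(17/5) + (2/7)·(7/5) = 99/35.

99/35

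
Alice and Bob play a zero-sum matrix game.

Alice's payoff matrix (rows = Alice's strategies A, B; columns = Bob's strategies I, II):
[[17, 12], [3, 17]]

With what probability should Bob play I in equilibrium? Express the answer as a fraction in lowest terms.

5/19

Row minima are 12 and 3, so Alice's maximin is 12; column maxima are 17 and 17, so Bob's minimax is 17. These differ, so the equilibrium is in mixed strategies.
Let Bob play I with probability q. Alice is indifferent when 17q + 12(1−q) = 3q + 17(1−q), giving q = 5/19.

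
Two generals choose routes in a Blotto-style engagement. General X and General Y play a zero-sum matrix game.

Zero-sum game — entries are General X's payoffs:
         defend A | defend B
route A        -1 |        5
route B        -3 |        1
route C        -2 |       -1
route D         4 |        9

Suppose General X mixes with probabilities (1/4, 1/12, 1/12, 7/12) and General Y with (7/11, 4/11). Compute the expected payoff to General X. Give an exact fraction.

Against (7/11, 4/11), each row's expected payoff is route A: 13/11; route B: -17/11; route C: -18/11; route D: 64/11.
Taking the (1/4, 1/12, 1/12, 7/12)-weighted average: (1/4)·(13/11) + (1/12)·(-17/11) + (1/12)·(-18/11) + (7/12)·(64/11) = 113/33.

113/33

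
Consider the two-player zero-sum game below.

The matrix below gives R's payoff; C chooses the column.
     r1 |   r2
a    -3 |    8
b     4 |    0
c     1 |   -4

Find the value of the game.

32/15

Row c is strictly dominated by row b, so R never plays it.
The remaining 2×2 game on (a, b) × (r1, r2) has no saddle point. Let R play a with probability p; indifference gives −3p + 4(1−p) = 8p, so p = 4/15.
Similarly C's optimal q on r1 is 8/15, and the value is -3·(8/15) + (8)·(7/15) = 32/15.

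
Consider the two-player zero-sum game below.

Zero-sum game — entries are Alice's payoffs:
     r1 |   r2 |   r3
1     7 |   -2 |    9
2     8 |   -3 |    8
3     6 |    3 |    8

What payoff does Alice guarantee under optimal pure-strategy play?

Row minima: -2, -3, 3 → Alice's maximin is 3.
Column maxima: 8, 3, 9 → Bob's minimax is 3.
They coincide at (3, r2), so the value is 3.

3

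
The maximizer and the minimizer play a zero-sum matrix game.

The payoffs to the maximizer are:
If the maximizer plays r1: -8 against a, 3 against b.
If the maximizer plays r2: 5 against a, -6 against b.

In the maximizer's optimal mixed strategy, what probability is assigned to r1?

1/2

Row minima are -8 and -6, so the maximizer's maximin is -6; column maxima are 5 and 3, so the minimizer's minimax is 3. These differ, so the equilibrium is in mixed strategies.
Let the maximizer play r1 with probability p. The minimizer is indifferent when −8p + 5(1−p) = 3p − 6(1−p), giving p = 1/2.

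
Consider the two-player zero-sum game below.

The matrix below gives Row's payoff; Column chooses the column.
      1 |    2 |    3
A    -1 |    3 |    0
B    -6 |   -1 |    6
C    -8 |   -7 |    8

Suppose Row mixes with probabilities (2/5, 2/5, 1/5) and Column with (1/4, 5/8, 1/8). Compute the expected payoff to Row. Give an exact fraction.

-39/40

Against (1/4, 5/8, 1/8), each row's expected payoff is A: 13/8; B: -11/8; C: -43/8.
Taking the (2/5, 2/5, 1/5)-weighted average: (2/5)·(13/8) + (2/5)·(-11/8) + (1/5)·(-43/8) = -39/40.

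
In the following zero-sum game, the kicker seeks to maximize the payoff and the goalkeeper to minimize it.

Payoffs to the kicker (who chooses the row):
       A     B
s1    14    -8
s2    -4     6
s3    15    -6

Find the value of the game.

66/31

Row s1 is strictly dominated by row s3, so the kicker never plays it.
The remaining 2×2 game on (s2, s3) × (A, B) has no saddle point. Let the kicker play s2 with probability p; indifference gives −4p + 15(1−p) = 6p − 6(1−p), so p = 21/31.
Similarly the goalkeeper's optimal q on A is 12/31, and the value is -4·(12/31) + (6)·(19/31) = 66/31.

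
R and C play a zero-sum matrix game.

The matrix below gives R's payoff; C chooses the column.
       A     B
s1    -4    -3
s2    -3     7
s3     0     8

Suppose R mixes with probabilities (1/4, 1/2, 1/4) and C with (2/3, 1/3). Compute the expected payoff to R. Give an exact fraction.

-1/12

Against (2/3, 1/3), each row's expected payoff is s1: -11/3; s2: 1/3; s3: 8/3.
Taking the (1/4, 1/2, 1/4)-weighted average: (1/4)·(-11/3) + (1/2)·(1/3) + (1/4)·(8/3) = -1/12.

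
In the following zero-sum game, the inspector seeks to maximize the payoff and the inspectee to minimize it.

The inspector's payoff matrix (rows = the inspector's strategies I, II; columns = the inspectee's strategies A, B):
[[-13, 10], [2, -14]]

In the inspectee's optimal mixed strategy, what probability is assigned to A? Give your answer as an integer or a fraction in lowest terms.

8/13

Row minima are -13 and -14, so the inspector's maximin is -13; column maxima are 2 and 10, so the inspectee's minimax is 2. These differ, so the equilibrium is in mixed strategies.
Let the inspectee play A with probability q. The inspector is indifferent when −13q + 10(1−q) = 2q − 14(1−q), giving q = 8/13.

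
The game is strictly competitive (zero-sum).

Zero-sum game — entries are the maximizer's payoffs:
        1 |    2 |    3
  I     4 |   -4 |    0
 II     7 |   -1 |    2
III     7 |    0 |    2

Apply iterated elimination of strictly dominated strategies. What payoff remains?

Row I is strictly dominated by row II (7>4, -1>-4, 2>0); eliminate I.
Column 3 is strictly dominated by 2 for the minimizer (-1<2, 0<2); eliminate 3.
Column 1 is strictly dominated by 2 for the minimizer (-1<7, 0<7); eliminate 1.
Row II is strictly dominated by row III (0>-1); eliminate II.
Only (III, 2) remains, with payoff 0.

0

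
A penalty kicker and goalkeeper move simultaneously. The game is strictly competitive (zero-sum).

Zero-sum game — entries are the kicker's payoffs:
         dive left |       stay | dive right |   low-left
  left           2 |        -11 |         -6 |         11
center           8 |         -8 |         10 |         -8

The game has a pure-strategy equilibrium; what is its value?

Row minima: -11, -8 → the kicker's maximin is -8.
Column maxima: 8, -8, 10, 11 → the goalkeeper's minimax is -8.
They coincide at (center, stay), so the value is -8.

-8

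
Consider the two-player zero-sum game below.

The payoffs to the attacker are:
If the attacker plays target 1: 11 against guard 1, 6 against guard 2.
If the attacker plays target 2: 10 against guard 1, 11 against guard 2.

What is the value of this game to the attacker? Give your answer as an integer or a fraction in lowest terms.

61/6

Row minima are 6 and 10, so the attacker's maximin is 10; column maxima are 11 and 11, so the defender's minimax is 11. These differ, so the equilibrium is in mixed strategies.
Let the attacker play target 1 with probability p. The defender is indifferent when 11p + 10(1−p) = 6p + 11(1−p), giving p = 1/6.
Let the defender play guard 1 with probability q. The attacker is indifferent when 11q + 6(1−q) = 10q + 11(1−q), giving q = 5/6.
The value is 11·(5/6) + (6)·(1/6) = 61/6.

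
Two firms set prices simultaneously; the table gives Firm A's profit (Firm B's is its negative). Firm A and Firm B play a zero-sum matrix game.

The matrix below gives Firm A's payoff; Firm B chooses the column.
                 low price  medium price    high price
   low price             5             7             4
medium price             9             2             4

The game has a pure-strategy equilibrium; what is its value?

Row minima: 4, 2 → Firm A's maximin is 4.
Column maxima: 9, 7, 4 → Firm B's minimax is 4.
They coincide at (low price, high price), so the value is 4.

4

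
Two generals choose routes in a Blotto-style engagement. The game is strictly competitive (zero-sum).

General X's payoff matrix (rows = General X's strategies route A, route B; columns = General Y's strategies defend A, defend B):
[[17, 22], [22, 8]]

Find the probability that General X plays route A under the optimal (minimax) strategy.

Row minima are 17 and 8, so General X's maximin is 17; column maxima are 22 and 22, so General Y's minimax is 22. These differ, so the equilibrium is in mixed strategies.
Let General X play route A with probability p. General Y is indifferent when 17p + 22(1−p) = 22p + 8(1−p), giving p = 14/19.

14/19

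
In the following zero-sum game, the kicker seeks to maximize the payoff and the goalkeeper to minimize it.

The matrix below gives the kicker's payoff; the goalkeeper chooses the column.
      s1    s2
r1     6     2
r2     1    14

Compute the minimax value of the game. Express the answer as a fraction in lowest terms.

Row minima are 2 and 1, so the kicker's maximin is 2; column maxima are 6 and 14, so the goalkeeper's minimax is 6. These differ, so the equilibrium is in mixed strategies.
Let the kicker play r1 with probability p. The goalkeeper is indifferent when 6p + (1−p) = 2p + 14(1−p), giving p = 13/17.
Let the goalkeeper play s1 with probability q. The kicker is indifferent when 6q + 2(1−q) = q + 14(1−q), giving q = 12/17.
The value is 6·(12/17) + (2)·(5/17) = 82/17.

82/17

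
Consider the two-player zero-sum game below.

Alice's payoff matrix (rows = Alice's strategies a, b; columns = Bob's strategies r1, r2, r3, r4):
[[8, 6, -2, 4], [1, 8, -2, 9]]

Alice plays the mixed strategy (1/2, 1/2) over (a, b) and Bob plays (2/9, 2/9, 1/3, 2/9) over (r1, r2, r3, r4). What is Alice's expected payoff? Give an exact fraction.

10/3

Against (2/9, 2/9, 1/3, 2/9), each row's expected payoff is a: 10/3; b: 10/3.
Taking the (1/2, 1/2)-weighted average: (1/2)·(10/3) + (1/2)·(10/3) = 10/3.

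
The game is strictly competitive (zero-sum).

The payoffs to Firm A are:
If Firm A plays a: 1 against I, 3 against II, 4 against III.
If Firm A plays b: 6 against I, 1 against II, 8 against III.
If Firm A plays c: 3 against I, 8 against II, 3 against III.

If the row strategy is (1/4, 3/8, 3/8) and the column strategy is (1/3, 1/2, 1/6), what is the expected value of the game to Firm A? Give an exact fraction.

Against (1/3, 1/2, 1/6), each row's expected payoff is a: 5/2; b: 23/6; c: 11/2.
Taking the (1/4, 3/8, 3/8)-weighted average: (1/4)·(5/2) + (3/8)·(23/6) + (3/8)·(11/2) = 33/8.

33/8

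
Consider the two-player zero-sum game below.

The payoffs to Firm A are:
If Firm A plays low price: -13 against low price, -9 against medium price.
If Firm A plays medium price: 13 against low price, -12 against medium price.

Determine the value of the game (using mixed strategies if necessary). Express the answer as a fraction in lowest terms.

Row minima are -13 and -12, so Firm A's maximin is -12; column maxima are 13 and -9, so Firm B's minimax is -9. These differ, so the equilibrium is in mixed strategies.
Let Firm A play low price with probability p. Firm B is indifferent when −13p + 13(1−p) = −9p − 12(1−p), giving p = 25/29.
Let Firm B play low price with probability q. Firm A is indifferent when −13q − 9(1−q) = 13q − 12(1−q), giving q = 3/29.
The value is -13·(3/29) + (-9)·(26/29) = -273/29.

-273/29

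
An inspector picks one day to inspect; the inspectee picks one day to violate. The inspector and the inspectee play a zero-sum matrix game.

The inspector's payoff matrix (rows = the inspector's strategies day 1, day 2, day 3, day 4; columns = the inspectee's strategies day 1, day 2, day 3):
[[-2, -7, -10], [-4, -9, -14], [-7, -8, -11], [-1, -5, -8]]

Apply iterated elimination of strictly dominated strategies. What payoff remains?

-8

Row day 3 is strictly dominated by row day 1 (-2>-7, -7>-8, -10>-11); eliminate day 3.
Column day 2 is strictly dominated by day 3 for the inspectee (-10<-7, -14<-9, -8<-5); eliminate day 2.
Row day 2 is strictly dominated by row day 1 (-2>-4, -10>-14); eliminate day 2.
Row day 1 is strictly dominated by row day 4 (-1>-2, -8>-10); eliminate day 1.
Column day 1 is strictly dominated by day 3 for the inspectee (-8<-1); eliminate day 1.
Only (day 4, day 3) remains, with payoff -8.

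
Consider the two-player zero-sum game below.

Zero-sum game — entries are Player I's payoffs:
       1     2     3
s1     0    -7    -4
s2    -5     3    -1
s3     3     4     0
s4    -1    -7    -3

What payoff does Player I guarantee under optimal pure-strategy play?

Row minima: -7, -5, 0, -7 → Player I's maximin is 0.
Column maxima: 3, 4, 0 → Player II's minimax is 0.
They coincide at (s3, 3), so the value is 0.

0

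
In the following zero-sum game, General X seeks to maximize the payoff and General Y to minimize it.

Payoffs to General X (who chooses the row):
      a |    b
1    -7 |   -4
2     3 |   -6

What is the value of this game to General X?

-9/2

Row minima are -7 and -6, so General X's maximin is -6; column maxima are 3 and -4, so General Y's minimax is -4. These differ, so the equilibrium is in mixed strategies.
Let General X play 1 with probability p. General Y is indifferent when −7p + 3(1−p) = −4p − 6(1−p), giving p = 3/4.
Let General Y play a with probability q. General X is indifferent when −7q − 4(1−q) = 3q − 6(1−q), giving q = 1/6.
The value is -7·(1/6) + (-4)·(5/6) = -9/2.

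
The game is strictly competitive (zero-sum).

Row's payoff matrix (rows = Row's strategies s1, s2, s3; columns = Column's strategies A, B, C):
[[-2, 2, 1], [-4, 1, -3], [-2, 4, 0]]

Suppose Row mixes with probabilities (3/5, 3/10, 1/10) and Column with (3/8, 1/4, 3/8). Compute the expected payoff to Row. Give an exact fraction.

-49/80

Against (3/8, 1/4, 3/8), each row's expected payoff is s1: 1/8; s2: -19/8; s3: 1/4.
Taking the (3/5, 3/10, 1/10)-weighted average: (3/5)·(1/8) + (3/10)·(-19/8) + (1/10)·(1/4) = -49/80.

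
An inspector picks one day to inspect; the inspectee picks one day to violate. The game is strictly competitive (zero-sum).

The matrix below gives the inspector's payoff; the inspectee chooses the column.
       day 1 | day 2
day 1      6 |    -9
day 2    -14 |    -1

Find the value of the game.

-33/7

Row minima are -9 and -14, so the inspector's maximin is -9; column maxima are 6 and -1, so the inspectee's minimax is -1. These differ, so the equilibrium is in mixed strategies.
Let the inspector play day 1 with probability p. The inspectee is indifferent when 6p − 14(1−p) = −9p − (1−p), giving p = 13/28.
Let the inspectee play day 1 with probability q. The inspector is indifferent when 6q − 9(1−q) = −14q − (1−q), giving q = 2/7.
The value is 6·(2/7) + (-9)·(5/7) = -33/7.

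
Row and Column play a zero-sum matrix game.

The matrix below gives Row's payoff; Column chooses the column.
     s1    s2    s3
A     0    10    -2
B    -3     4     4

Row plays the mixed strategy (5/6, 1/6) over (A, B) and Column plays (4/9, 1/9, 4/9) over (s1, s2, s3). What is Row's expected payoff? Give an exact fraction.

1/3

Against (4/9, 1/9, 4/9), each row's expected payoff is A: 2/9; B: 8/9.
Taking the (5/6, 1/6)-weighted average: (5/6)·(2/9) + (1/6)·(8/9) = 1/3.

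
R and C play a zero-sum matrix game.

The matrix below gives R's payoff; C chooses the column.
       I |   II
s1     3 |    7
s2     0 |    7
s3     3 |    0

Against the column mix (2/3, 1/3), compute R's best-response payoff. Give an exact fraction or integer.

s1: (3)·(2/3) + (7)·(1/3) = 13/3.
s2: (0)·(2/3) + (7)·(1/3) = 7/3.
s3: (3)·(2/3) + (0)·(1/3) = 2.
The best pure response is s1 with expected payoff 13/3.

13/3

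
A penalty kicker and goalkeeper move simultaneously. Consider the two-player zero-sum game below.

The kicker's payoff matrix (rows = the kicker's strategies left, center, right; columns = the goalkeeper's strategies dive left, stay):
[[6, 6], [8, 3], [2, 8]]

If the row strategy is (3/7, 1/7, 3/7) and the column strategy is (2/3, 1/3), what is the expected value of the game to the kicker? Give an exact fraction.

Against (2/3, 1/3), each row's expected payoff is left: 6; center: 19/3; right: 4.
Taking the (3/7, 1/7, 3/7)-weighted average: (3/7)·(6) + (1/7)·(19/3) + (3/7)·(4) = 109/21.

109/21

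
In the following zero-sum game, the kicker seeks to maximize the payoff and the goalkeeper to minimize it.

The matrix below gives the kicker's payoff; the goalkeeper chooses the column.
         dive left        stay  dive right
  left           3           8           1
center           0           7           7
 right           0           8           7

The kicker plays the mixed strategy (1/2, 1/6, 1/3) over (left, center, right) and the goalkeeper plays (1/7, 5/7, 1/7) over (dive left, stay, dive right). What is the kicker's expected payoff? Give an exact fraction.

134/21

Against (1/7, 5/7, 1/7), each row's expected payoff is left: 44/7; center: 6; right: 47/7.
Taking the (1/2, 1/6, 1/3)-weighted average: (1/2)·(44/7) + (1/6)·(6) + (1/3)·(47/7) = 134/21.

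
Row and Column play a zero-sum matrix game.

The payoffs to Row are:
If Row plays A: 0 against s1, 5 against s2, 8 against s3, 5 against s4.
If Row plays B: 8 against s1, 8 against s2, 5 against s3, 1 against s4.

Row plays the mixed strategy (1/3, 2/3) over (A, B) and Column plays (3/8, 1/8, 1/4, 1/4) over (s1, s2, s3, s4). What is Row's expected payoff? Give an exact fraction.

Against (3/8, 1/8, 1/4, 1/4), each row's expected payoff is A: 31/8; B: 11/2.
Taking the (1/3, 2/3)-weighted average: (1/3)·(31/8) + (2/3)·(11/2) = 119/24.

119/24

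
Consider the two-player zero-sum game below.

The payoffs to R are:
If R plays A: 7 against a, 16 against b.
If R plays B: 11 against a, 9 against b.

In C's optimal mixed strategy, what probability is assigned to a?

Row minima are 7 and 9, so R's maximin is 9; column maxima are 11 and 16, so C's minimax is 11. These differ, so the equilibrium is in mixed strategies.
Let C play a with probability q. R is indifferent when 7q + 16(1−q) = 11q + 9(1−q), giving q = 7/11.

7/11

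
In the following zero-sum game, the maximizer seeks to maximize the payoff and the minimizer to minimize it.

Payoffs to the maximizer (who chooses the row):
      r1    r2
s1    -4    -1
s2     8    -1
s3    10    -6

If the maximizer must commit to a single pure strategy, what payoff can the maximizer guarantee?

The worst-case payoff for each row is s1: -4, s2: -1, s3: -6.
The best of these is -1.

-1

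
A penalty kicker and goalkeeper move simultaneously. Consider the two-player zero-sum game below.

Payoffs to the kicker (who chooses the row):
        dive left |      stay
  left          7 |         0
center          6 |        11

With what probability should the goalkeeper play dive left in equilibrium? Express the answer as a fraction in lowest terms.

11/12

Row minima are 0 and 6, so the kicker's maximin is 6; column maxima are 7 and 11, so the goalkeeper's minimax is 7. These differ, so the equilibrium is in mixed strategies.
Let the goalkeeper play dive left with probability q. The kicker is indifferent when 7q = 6q + 11(1−q), giving q = 11/12.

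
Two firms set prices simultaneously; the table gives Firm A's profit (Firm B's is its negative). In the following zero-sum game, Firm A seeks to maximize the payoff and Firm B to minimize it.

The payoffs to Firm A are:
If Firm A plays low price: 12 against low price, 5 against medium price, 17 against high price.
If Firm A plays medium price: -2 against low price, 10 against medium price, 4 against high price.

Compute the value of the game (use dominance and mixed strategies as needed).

130/19

Column high price is strictly dominated by low price for Firm B (it gives Firm A more in every row).
The remaining 2×2 game on (low price, medium price) × (low price, medium price) has no saddle point. Let Firm A play low price with probability p; indifference gives 12p − 2(1−p) = 5p + 10(1−p), so p = 12/19.
Similarly Firm B's optimal q on low price is 5/19, and the value is 12·(5/19) + (5)·(14/19) = 130/19.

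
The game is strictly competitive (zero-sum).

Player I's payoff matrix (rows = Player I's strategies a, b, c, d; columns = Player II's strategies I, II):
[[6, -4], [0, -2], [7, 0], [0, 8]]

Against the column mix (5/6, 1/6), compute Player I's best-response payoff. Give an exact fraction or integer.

35/6

a: (6)·(5/6) + (-4)·(1/6) = 13/3.
b: (0)·(5/6) + (-2)·(1/6) = -1/3.
c: (7)·(5/6) + (0)·(1/6) = 35/6.
d: (0)·(5/6) + (8)·(1/6) = 4/3.
The best pure response is c with expected payoff 35/6.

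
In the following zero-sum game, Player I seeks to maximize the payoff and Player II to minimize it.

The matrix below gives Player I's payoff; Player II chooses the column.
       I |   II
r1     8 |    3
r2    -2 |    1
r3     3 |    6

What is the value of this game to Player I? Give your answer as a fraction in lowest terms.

Row r2 is strictly dominated by row r3, so Player I never plays it.
The remaining 2×2 game on (r1, r3) × (I, II) has no saddle point. Let Player I play r1 with probability p; indifference gives 8p + 3(1−p) = 3p + 6(1−p), so p = 3/8.
Similarly Player II's optimal q on I is 3/8, and the value is 8·(3/8) + (3)·(5/8) = 39/8.

39/8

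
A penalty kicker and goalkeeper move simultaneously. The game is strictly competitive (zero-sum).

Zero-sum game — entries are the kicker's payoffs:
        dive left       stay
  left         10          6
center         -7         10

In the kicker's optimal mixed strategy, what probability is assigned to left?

17/21

Row minima are 6 and -7, so the kicker's maximin is 6; column maxima are 10 and 10, so the goalkeeper's minimax is 10. These differ, so the equilibrium is in mixed strategies.
Let the kicker play left with probability p. The goalkeeper is indifferent when 10p − 7(1−p) = 6p + 10(1−p), giving p = 17/21.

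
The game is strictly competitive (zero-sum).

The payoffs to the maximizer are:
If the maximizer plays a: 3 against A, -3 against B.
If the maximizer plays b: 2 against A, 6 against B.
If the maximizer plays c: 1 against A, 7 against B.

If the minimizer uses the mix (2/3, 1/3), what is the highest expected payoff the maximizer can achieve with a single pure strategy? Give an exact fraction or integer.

a: (3)·(2/3) + (-3)·(1/3) = 1.
b: (2)·(2/3) + (6)·(1/3) = 10/3.
c: (1)·(2/3) + (7)·(1/3) = 3.
The best pure response is b with expected payoff 10/3.

10/3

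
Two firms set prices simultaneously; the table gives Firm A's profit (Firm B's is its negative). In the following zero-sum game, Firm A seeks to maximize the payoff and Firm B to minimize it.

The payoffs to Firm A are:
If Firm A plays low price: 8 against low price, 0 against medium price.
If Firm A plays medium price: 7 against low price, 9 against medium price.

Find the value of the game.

Row minima are 0 and 7, so Firm A's maximin is 7; column maxima are 8 and 9, so Firm B's minimax is 8. These differ, so the equilibrium is in mixed strategies.
Let Firm A play low price with probability p. Firm B is indifferent when 8p + 7(1−p) = 9(1−p), giving p = 1/5.
Let Firm B play low price with probability q. Firm A is indifferent when 8q = 7q + 9(1−q), giving q = 9/10.
The value is 8·(9/10) + (0)·(1/10) = 36/5.

36/5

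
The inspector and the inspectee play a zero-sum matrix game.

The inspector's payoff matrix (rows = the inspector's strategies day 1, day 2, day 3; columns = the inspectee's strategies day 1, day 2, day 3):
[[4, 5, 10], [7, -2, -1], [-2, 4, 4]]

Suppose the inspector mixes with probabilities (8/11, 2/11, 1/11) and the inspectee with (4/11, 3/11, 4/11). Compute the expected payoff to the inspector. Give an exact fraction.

624/121

Against (4/11, 3/11, 4/11), each row's expected payoff is day 1: 71/11; day 2: 18/11; day 3: 20/11.
Taking the (8/11, 2/11, 1/11)-weighted average: (8/11)·(71/11) + (2/11)·(18/11) + (1/11)·(20/11) = 624/121.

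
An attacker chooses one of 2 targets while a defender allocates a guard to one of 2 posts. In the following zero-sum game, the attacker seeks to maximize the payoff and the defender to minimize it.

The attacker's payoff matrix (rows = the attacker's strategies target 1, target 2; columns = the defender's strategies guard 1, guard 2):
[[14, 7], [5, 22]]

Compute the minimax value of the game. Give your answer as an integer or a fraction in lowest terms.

91/8

Row minima are 7 and 5, so the attacker's maximin is 7; column maxima are 14 and 22, so the defender's minimax is 14. These differ, so the equilibrium is in mixed strategies.
Let the attacker play target 1 with probability p. The defender is indifferent when 14p + 5(1−p) = 7p + 22(1−p), giving p = 17/24.
Let the defender play guard 1 with probability q. The attacker is indifferent when 14q + 7(1−q) = 5q + 22(1−q), giving q = 5/8.
The value is 14·(5/8) + (7)·(3/8) = 91/8.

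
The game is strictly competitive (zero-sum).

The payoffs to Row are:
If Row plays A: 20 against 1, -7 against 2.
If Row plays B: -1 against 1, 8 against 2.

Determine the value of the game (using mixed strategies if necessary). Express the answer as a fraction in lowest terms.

Row minima are -7 and -1, so Row's maximin is -1; column maxima are 20 and 8, so Column's minimax is 8. These differ, so the equilibrium is in mixed strategies.
Let Row play A with probability p. Column is indifferent when 20p − (1−p) = −7p + 8(1−p), giving p = 1/4.
Let Column play 1 with probability q. Row is indifferent when 20q − 7(1−q) = −q + 8(1−q), giving q = 5/12.
The value is 20·(5/12) + (-7)·(7/12) = 17/4.

17/4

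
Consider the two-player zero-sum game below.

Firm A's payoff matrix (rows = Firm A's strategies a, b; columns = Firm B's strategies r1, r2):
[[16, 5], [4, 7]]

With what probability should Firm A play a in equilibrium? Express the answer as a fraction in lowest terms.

3/14

Row minima are 5 and 4, so Firm A's maximin is 5; column maxima are 16 and 7, so Firm B's minimax is 7. These differ, so the equilibrium is in mixed strategies.
Let Firm A play a with probability p. Firm B is indifferent when 16p + 4(1−p) = 5p + 7(1−p), giving p = 3/14.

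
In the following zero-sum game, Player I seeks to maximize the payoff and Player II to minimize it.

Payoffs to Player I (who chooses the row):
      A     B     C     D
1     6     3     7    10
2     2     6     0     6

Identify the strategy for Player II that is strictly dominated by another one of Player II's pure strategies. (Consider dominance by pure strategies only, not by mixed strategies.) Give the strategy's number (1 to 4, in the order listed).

Player II prefers columns that give Player I less. Compare D with A: 6 < 10, 2 < 6.
So A strictly dominates D for Player II; D is strictly dominated.

4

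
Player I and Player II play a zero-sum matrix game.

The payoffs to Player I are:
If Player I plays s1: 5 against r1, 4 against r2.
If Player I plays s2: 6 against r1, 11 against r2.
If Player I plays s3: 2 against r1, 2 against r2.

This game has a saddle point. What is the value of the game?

Row minima: 4, 6, 2 → Player I's maximin is 6.
Column maxima: 6, 11 → Player II's minimax is 6.
They coincide at (s2, r1), so the value is 6.

6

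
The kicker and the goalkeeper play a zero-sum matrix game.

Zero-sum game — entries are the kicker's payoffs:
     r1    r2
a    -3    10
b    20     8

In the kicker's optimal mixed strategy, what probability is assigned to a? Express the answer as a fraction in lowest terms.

Row minima are -3 and 8, so the kicker's maximin is 8; column maxima are 20 and 10, so the goalkeeper's minimax is 10. These differ, so the equilibrium is in mixed strategies.
Let the kicker play a with probability p. The goalkeeper is indifferent when −3p + 20(1−p) = 10p + 8(1−p), giving p = 12/25.

12/25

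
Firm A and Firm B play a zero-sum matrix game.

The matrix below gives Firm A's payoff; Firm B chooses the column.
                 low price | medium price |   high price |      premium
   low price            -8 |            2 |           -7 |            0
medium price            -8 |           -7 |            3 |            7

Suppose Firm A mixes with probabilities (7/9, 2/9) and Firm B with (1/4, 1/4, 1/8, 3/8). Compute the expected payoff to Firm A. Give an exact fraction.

Against (1/4, 1/4, 1/8, 3/8), each row's expected payoff is low price: -19/8; medium price: -3/4.
Taking the (7/9, 2/9)-weighted average: (7/9)·(-19/8) + (2/9)·(-3/4) = -145/72.

-145/72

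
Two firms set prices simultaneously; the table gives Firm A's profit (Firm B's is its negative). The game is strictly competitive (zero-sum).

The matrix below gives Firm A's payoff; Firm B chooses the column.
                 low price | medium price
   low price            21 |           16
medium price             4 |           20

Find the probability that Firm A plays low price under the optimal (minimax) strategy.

Row minima are 16 and 4, so Firm A's maximin is 16; column maxima are 21 and 20, so Firm B's minimax is 20. These differ, so the equilibrium is in mixed strategies.
Let Firm A play low price with probability p. Firm B is indifferent when 21p + 4(1−p) = 16p + 20(1−p), giving p = 16/21.

16/21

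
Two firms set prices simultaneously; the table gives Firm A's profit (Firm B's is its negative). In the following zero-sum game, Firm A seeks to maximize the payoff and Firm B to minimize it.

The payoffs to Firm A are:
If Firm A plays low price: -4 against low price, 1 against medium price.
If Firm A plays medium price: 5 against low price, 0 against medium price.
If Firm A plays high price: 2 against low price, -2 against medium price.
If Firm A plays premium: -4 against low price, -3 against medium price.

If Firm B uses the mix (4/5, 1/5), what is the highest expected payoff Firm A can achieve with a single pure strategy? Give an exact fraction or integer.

4

low price: (-4)·(4/5) + (1)·(1/5) = -3.
medium price: (5)·(4/5) + (0)·(1/5) = 4.
high price: (2)·(4/5) + (-2)·(1/5) = 6/5.
premium: (-4)·(4/5) + (-3)·(1/5) = -19/5.
The best pure response is medium price with expected payoff 4.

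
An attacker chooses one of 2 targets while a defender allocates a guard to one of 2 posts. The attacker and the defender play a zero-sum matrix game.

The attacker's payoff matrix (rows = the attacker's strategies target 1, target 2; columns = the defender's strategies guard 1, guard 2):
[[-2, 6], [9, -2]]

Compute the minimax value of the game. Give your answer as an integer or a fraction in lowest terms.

50/19

Row minima are -2 and -2, so the attacker's maximin is -2; column maxima are 9 and 6, so the defender's minimax is 6. These differ, so the equilibrium is in mixed strategies.
Let the attacker play target 1 with probability p. The defender is indifferent when −2p + 9(1−p) = 6p − 2(1−p), giving p = 11/19.
Let the defender play guard 1 with probability q. The attacker is indifferent when −2q + 6(1−q) = 9q − 2(1−q), giving q = 8/19.
The value is -2·(8/19) + (6)·(11/19) = 50/19.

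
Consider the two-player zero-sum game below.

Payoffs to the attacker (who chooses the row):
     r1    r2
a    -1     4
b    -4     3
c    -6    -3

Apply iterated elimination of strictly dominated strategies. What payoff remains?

-1

Column r2 is strictly dominated by r1 for the defender (-1<4, -4<3, -6<-3); eliminate r2.
Row b is strictly dominated by row a (-1>-4); eliminate b.
Row c is strictly dominated by row a (-1>-6); eliminate c.
Only (a, r1) remains, with payoff -1.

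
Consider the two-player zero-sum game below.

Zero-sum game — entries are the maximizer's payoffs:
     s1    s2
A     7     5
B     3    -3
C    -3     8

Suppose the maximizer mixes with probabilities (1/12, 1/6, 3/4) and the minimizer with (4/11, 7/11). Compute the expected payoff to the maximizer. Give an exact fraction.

147/44

Against (4/11, 7/11), each row's expected payoff is A: 63/11; B: -9/11; C: 4.
Taking the (1/12, 1/6, 3/4)-weighted average: (1/12)·(63/11) + (1/6)·(-9/11) + (3/4)·(4) = 147/44.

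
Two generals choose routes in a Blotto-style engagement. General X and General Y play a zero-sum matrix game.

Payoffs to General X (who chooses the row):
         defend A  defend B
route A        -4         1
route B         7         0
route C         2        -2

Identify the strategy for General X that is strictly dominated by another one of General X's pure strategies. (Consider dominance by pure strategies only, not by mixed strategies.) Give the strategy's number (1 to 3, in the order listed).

Compare route C with route B: 7 > 2, 0 > -2.
So route B strictly dominates route C for General X; route C is strictly dominated.

3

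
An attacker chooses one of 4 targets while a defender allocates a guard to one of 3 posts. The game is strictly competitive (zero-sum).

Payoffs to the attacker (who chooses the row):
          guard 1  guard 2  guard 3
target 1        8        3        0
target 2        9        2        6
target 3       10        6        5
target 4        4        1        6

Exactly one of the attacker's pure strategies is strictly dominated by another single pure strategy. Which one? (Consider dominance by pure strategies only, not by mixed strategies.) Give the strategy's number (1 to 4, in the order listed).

1

Compare target 1 with target 3: 10 > 8, 6 > 3, 5 > 0.
So target 3 strictly dominates target 1 for the attacker; target 1 is strictly dominated.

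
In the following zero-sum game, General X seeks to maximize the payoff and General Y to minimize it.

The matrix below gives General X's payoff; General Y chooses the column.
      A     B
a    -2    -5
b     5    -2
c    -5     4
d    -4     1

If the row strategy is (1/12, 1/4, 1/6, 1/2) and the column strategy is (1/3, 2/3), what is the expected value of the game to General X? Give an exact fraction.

Against (1/3, 2/3), each row's expected payoff is a: -4; b: 1/3; c: 1; d: -2/3.
Taking the (1/12, 1/4, 1/6, 1/2)-weighted average: (1/12)·(-4) + (1/4)·(1/3) + (1/6)·(1) + (1/2)·(-2/3) = -5/12.

-5/12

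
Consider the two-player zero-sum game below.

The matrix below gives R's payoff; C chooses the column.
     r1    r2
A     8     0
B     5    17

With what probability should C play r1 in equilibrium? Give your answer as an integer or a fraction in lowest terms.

Row minima are 0 and 5, so R's maximin is 5; column maxima are 8 and 17, so C's minimax is 8. These differ, so the equilibrium is in mixed strategies.
Let C play r1 with probability q. R is indifferent when 8q = 5q + 17(1−q), giving q = 17/20.

17/20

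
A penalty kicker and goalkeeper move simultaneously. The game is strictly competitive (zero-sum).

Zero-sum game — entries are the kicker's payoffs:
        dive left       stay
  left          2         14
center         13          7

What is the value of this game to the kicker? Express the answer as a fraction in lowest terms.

28/3

Row minima are 2 and 7, so the kicker's maximin is 7; column maxima are 13 and 14, so the goalkeeper's minimax is 13. These differ, so the equilibrium is in mixed strategies.
Let the kicker play left with probability p. The goalkeeper is indifferent when 2p + 13(1−p) = 14p + 7(1−p), giving p = 1/3.
Let the goalkeeper play dive left with probability q. The kicker is indifferent when 2q + 14(1−q) = 13q + 7(1−q), giving q = 7/18.
The value is 2·(7/18) + (14)·(11/18) = 28/3.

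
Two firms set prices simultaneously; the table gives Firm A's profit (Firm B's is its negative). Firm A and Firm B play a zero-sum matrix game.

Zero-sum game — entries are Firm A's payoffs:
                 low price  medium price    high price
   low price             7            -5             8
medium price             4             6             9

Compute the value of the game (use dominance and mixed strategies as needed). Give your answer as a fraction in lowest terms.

Column high price is strictly dominated by low price for Firm B (it gives Firm A more in every row).
The remaining 2×2 game on (low price, medium price) × (low price, medium price) has no saddle point. Let Firm A play low price with probability p; indifference gives 7p + 4(1−p) = −5p + 6(1−p), so p = 1/7.
Similarly Firm B's optimal q on low price is 11/14, and the value is 7·(11/14) + (-5)·(3/14) = 31/7.

31/7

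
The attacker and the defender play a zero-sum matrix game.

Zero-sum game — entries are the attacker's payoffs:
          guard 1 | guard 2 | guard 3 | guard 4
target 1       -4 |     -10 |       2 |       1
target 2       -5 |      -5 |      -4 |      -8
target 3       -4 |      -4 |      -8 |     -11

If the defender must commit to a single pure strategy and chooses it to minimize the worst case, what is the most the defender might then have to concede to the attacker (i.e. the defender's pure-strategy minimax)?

-4

The worst case (largest entry) in each column is guard 1: -4, guard 2: -4, guard 3: 2, guard 4: 1.
The best (smallest) of these is -4.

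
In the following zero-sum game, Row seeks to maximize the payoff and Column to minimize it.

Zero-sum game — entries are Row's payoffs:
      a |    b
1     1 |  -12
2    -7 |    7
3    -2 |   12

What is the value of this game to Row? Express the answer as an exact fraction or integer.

Row 2 is strictly dominated by row 3, so Row never plays it.
The remaining 2×2 game on (1, 3) × (a, b) has no saddle point. Let Row play 1 with probability p; indifference gives p − 2(1−p) = −12p + 12(1−p), so p = 14/27.
Similarly Column's optimal q on a is 8/9, and the value is 1·(8/9) + (-12)·(1/9) = -4/9.

-4/9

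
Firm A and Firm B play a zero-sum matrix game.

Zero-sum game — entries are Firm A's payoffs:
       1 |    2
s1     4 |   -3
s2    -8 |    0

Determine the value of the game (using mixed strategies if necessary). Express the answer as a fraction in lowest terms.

Row minima are -3 and -8, so Firm A's maximin is -3; column maxima are 4 and 0, so Firm B's minimax is 0. These differ, so the equilibrium is in mixed strategies.
Let Firm A play s1 with probability p. Firm B is indifferent when 4p − 8(1−p) = −3p, giving p = 8/15.
Let Firm B play 1 with probability q. Firm A is indifferent when 4q − 3(1−q) = −8q, giving q = 1/5.
The value is 4·(1/5) + (-3)·(4/5) = -8/5.

-8/5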